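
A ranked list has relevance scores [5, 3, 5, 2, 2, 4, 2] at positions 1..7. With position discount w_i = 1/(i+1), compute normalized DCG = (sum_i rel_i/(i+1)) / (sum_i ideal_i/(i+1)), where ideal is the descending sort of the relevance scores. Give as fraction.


Position discount weights w_i = 1/(i+1) for i=1..7:
Weights = [1/2, 1/3, 1/4, 1/5, 1/6, 1/7, 1/8]
Actual relevance: [5, 3, 5, 2, 2, 4, 2]
DCG = 5/2 + 3/3 + 5/4 + 2/5 + 2/6 + 4/7 + 2/8 = 662/105
Ideal relevance (sorted desc): [5, 5, 4, 3, 2, 2, 2]
Ideal DCG = 5/2 + 5/3 + 4/4 + 3/5 + 2/6 + 2/7 + 2/8 = 929/140
nDCG = DCG / ideal_DCG = 662/105 / 929/140 = 2648/2787

2648/2787


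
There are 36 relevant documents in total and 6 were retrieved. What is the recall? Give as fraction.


Recall = retrieved_relevant / total_relevant
= 6 / 36
= 6 / (6 + 30)
= 1/6

1/6


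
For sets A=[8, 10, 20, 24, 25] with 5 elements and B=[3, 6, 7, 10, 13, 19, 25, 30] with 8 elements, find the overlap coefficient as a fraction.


A intersect B = [10, 25]
|A intersect B| = 2
min(|A|, |B|) = min(5, 8) = 5
Overlap = 2 / 5 = 2/5

2/5


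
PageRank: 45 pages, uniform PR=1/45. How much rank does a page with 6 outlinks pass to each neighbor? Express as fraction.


Initial PR = 1/45 = 1/45
Outlinks = 6
Contribution per link = PR / outlinks
= 1/45 / 6
= 1/270

1/270


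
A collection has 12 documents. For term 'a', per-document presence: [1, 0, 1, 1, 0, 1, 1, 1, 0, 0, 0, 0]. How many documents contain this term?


Checking each document for 'a':
Doc 1: present
Doc 2: absent
Doc 3: present
Doc 4: present
Doc 5: absent
Doc 6: present
Doc 7: present
Doc 8: present
Doc 9: absent
Doc 10: absent
Doc 11: absent
Doc 12: absent
df = sum of presences = 1 + 0 + 1 + 1 + 0 + 1 + 1 + 1 + 0 + 0 + 0 + 0 = 6

6


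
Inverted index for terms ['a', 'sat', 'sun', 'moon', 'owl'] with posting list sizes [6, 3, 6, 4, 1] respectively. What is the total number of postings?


Summing posting list sizes:
'a': 6 postings
'sat': 3 postings
'sun': 6 postings
'moon': 4 postings
'owl': 1 postings
Total = 6 + 3 + 6 + 4 + 1 = 20

20


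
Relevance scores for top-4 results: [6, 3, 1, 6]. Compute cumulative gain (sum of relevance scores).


Cumulative Gain = sum of relevance scores
Position 1: rel=6, running sum=6
Position 2: rel=3, running sum=9
Position 3: rel=1, running sum=10
Position 4: rel=6, running sum=16
CG = 16

16


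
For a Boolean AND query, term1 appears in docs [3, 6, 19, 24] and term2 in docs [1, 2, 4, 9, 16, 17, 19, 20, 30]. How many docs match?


Boolean AND: find intersection of posting lists
term1 docs: [3, 6, 19, 24]
term2 docs: [1, 2, 4, 9, 16, 17, 19, 20, 30]
Intersection: [19]
|intersection| = 1

1


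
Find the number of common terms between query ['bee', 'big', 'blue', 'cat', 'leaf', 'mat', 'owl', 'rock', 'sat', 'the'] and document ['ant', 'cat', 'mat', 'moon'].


Query terms: ['bee', 'big', 'blue', 'cat', 'leaf', 'mat', 'owl', 'rock', 'sat', 'the']
Document terms: ['ant', 'cat', 'mat', 'moon']
Common terms: ['cat', 'mat']
Overlap count = 2

2


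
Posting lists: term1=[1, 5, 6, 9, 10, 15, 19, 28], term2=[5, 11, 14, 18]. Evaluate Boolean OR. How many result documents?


Boolean OR: find union of posting lists
term1 docs: [1, 5, 6, 9, 10, 15, 19, 28]
term2 docs: [5, 11, 14, 18]
Union: [1, 5, 6, 9, 10, 11, 14, 15, 18, 19, 28]
|union| = 11

11


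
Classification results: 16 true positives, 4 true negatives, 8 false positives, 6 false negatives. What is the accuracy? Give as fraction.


Accuracy = (TP + TN) / (TP + TN + FP + FN)
TP + TN = 16 + 4 = 20
Total = 16 + 4 + 8 + 6 = 34
Accuracy = 20 / 34 = 10/17

10/17


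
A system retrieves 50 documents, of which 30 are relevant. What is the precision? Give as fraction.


Precision = relevant_retrieved / total_retrieved
= 30 / 50
= 30 / (30 + 20)
= 3/5

3/5


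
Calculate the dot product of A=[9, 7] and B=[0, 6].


Dot product = sum of element-wise products
A[0]*B[0] = 9*0 = 0
A[1]*B[1] = 7*6 = 42
Sum = 0 + 42 = 42

42


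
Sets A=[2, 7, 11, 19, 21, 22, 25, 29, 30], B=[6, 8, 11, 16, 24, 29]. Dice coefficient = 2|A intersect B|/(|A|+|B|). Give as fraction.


A intersect B = [11, 29]
|A intersect B| = 2
|A| = 9, |B| = 6
Dice = 2*2 / (9+6)
= 4 / 15 = 4/15

4/15


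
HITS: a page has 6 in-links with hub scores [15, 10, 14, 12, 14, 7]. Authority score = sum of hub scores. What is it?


Authority = sum of hub scores of in-linkers
In-link 1: hub score = 15
In-link 2: hub score = 10
In-link 3: hub score = 14
In-link 4: hub score = 12
In-link 5: hub score = 14
In-link 6: hub score = 7
Authority = 15 + 10 + 14 + 12 + 14 + 7 = 72

72


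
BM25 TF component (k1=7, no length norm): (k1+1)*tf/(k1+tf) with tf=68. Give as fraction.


BM25 TF component = (k1+1)*tf / (k1+tf)
k1 = 7, tf = 68
Numerator = (7+1)*68 = 544
Denominator = 7 + 68 = 75
= 544/75 = 544/75

544/75


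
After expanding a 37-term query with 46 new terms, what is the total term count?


Original terms: 37
Expansion terms: 46
Total = 37 + 46 = 83

83


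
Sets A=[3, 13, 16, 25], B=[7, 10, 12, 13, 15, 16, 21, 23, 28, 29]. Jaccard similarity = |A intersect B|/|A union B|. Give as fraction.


A intersect B = [13, 16]
|A intersect B| = 2
A union B = [3, 7, 10, 12, 13, 15, 16, 21, 23, 25, 28, 29]
|A union B| = 12
Jaccard = 2/12 = 1/6

1/6


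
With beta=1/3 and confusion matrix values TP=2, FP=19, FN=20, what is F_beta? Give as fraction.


P = TP/(TP+FP) = 2/21 = 2/21
R = TP/(TP+FN) = 2/22 = 1/11
beta^2 = 1/3^2 = 1/9
(1 + beta^2) = 10/9
Numerator = (1+beta^2)*P*R = 20/2079
Denominator = beta^2*P + R = 2/189 + 1/11 = 211/2079
F_beta = 20/211

20/211


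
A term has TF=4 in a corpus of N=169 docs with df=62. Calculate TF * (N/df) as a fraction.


TF * (N/df)
= 4 * (169/62)
= 4 * 169/62
= 338/31

338/31


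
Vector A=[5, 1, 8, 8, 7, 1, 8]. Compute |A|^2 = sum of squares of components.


|A|^2 = sum of squared components
A[0]^2 = 5^2 = 25
A[1]^2 = 1^2 = 1
A[2]^2 = 8^2 = 64
A[3]^2 = 8^2 = 64
A[4]^2 = 7^2 = 49
A[5]^2 = 1^2 = 1
A[6]^2 = 8^2 = 64
Sum = 25 + 1 + 64 + 64 + 49 + 1 + 64 = 268

268


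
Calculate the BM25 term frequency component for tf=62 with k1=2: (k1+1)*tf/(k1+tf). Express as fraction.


BM25 TF component = (k1+1)*tf / (k1+tf)
k1 = 2, tf = 62
Numerator = (2+1)*62 = 186
Denominator = 2 + 62 = 64
= 186/64 = 93/32

93/32


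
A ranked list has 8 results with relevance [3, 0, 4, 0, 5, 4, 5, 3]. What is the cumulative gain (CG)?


Cumulative Gain = sum of relevance scores
Position 1: rel=3, running sum=3
Position 2: rel=0, running sum=3
Position 3: rel=4, running sum=7
Position 4: rel=0, running sum=7
Position 5: rel=5, running sum=12
Position 6: rel=4, running sum=16
Position 7: rel=5, running sum=21
Position 8: rel=3, running sum=24
CG = 24

24


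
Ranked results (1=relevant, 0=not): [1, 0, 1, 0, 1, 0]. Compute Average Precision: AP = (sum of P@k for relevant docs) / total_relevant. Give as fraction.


Computing P@k for each relevant position:
Position 1: relevant, P@1 = 1/1 = 1
Position 2: not relevant
Position 3: relevant, P@3 = 2/3 = 2/3
Position 4: not relevant
Position 5: relevant, P@5 = 3/5 = 3/5
Position 6: not relevant
Sum of P@k = 1 + 2/3 + 3/5 = 34/15
AP = 34/15 / 3 = 34/45

34/45


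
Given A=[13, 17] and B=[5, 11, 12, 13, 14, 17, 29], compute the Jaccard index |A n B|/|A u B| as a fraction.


A intersect B = [13, 17]
|A intersect B| = 2
A union B = [5, 11, 12, 13, 14, 17, 29]
|A union B| = 7
Jaccard = 2/7 = 2/7

2/7


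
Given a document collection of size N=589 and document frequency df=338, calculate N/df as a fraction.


IDF ratio = N / df
= 589 / 338
= 589/338

589/338


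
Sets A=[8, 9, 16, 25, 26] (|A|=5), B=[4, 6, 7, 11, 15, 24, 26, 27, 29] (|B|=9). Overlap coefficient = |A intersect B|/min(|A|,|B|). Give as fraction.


A intersect B = [26]
|A intersect B| = 1
min(|A|, |B|) = min(5, 9) = 5
Overlap = 1 / 5 = 1/5

1/5


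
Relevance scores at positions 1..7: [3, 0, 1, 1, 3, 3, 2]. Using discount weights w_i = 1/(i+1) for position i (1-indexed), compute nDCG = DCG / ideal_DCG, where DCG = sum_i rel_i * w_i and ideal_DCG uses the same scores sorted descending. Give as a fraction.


Position discount weights w_i = 1/(i+1) for i=1..7:
Weights = [1/2, 1/3, 1/4, 1/5, 1/6, 1/7, 1/8]
Actual relevance: [3, 0, 1, 1, 3, 3, 2]
DCG = 3/2 + 0/3 + 1/4 + 1/5 + 3/6 + 3/7 + 2/8 = 219/70
Ideal relevance (sorted desc): [3, 3, 3, 2, 1, 1, 0]
Ideal DCG = 3/2 + 3/3 + 3/4 + 2/5 + 1/6 + 1/7 + 0/8 = 1663/420
nDCG = DCG / ideal_DCG = 219/70 / 1663/420 = 1314/1663

1314/1663


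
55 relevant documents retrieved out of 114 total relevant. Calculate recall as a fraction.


Recall = retrieved_relevant / total_relevant
= 55 / 114
= 55 / (55 + 59)
= 55/114

55/114


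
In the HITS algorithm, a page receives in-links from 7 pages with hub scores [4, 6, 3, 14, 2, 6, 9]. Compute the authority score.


Authority = sum of hub scores of in-linkers
In-link 1: hub score = 4
In-link 2: hub score = 6
In-link 3: hub score = 3
In-link 4: hub score = 14
In-link 5: hub score = 2
In-link 6: hub score = 6
In-link 7: hub score = 9
Authority = 4 + 6 + 3 + 14 + 2 + 6 + 9 = 44

44


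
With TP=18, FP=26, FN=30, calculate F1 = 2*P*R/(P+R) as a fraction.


F1 = 2 * P * R / (P + R)
P = TP/(TP+FP) = 18/44 = 9/22
R = TP/(TP+FN) = 18/48 = 3/8
2 * P * R = 2 * 9/22 * 3/8 = 27/88
P + R = 9/22 + 3/8 = 69/88
F1 = 27/88 / 69/88 = 9/23

9/23


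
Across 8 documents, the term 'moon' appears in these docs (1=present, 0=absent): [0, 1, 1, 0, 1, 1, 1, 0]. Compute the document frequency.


Checking each document for 'moon':
Doc 1: absent
Doc 2: present
Doc 3: present
Doc 4: absent
Doc 5: present
Doc 6: present
Doc 7: present
Doc 8: absent
df = sum of presences = 0 + 1 + 1 + 0 + 1 + 1 + 1 + 0 = 5

5


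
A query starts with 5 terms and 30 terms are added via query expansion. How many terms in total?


Original terms: 5
Expansion terms: 30
Total = 5 + 30 = 35

35


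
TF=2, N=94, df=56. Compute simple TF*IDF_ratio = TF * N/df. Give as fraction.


TF * (N/df)
= 2 * (94/56)
= 2 * 47/28
= 47/14

47/14


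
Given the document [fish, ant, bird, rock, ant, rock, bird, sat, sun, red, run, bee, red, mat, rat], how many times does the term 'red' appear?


Document has 15 words
Scanning for 'red':
Found at positions: [9, 12]
Count = 2

2


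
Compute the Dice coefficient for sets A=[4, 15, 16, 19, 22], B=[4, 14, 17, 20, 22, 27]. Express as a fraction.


A intersect B = [4, 22]
|A intersect B| = 2
|A| = 5, |B| = 6
Dice = 2*2 / (5+6)
= 4 / 11 = 4/11

4/11


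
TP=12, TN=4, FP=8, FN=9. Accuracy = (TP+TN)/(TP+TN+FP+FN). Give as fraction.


Accuracy = (TP + TN) / (TP + TN + FP + FN)
TP + TN = 12 + 4 = 16
Total = 12 + 4 + 8 + 9 = 33
Accuracy = 16 / 33 = 16/33

16/33


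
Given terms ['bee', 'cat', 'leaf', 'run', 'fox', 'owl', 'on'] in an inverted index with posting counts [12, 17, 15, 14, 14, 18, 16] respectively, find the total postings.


Summing posting list sizes:
'bee': 12 postings
'cat': 17 postings
'leaf': 15 postings
'run': 14 postings
'fox': 14 postings
'owl': 18 postings
'on': 16 postings
Total = 12 + 17 + 15 + 14 + 14 + 18 + 16 = 106

106


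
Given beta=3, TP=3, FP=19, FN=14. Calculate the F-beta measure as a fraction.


P = TP/(TP+FP) = 3/22 = 3/22
R = TP/(TP+FN) = 3/17 = 3/17
beta^2 = 3^2 = 9
(1 + beta^2) = 10
Numerator = (1+beta^2)*P*R = 45/187
Denominator = beta^2*P + R = 27/22 + 3/17 = 525/374
F_beta = 6/35

6/35


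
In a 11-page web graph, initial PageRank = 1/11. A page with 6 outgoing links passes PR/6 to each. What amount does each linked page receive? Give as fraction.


Initial PR = 1/11 = 1/11
Outlinks = 6
Contribution per link = PR / outlinks
= 1/11 / 6
= 1/66

1/66


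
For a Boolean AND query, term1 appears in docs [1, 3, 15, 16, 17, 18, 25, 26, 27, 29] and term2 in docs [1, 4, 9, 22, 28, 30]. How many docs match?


Boolean AND: find intersection of posting lists
term1 docs: [1, 3, 15, 16, 17, 18, 25, 26, 27, 29]
term2 docs: [1, 4, 9, 22, 28, 30]
Intersection: [1]
|intersection| = 1

1


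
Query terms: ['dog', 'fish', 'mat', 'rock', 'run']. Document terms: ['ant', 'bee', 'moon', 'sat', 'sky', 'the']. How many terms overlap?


Query terms: ['dog', 'fish', 'mat', 'rock', 'run']
Document terms: ['ant', 'bee', 'moon', 'sat', 'sky', 'the']
Common terms: []
Overlap count = 0

0


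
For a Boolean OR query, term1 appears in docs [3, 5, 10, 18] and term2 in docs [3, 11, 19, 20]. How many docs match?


Boolean OR: find union of posting lists
term1 docs: [3, 5, 10, 18]
term2 docs: [3, 11, 19, 20]
Union: [3, 5, 10, 11, 18, 19, 20]
|union| = 7

7


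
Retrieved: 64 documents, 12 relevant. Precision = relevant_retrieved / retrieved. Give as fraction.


Precision = relevant_retrieved / total_retrieved
= 12 / 64
= 12 / (12 + 52)
= 3/16

3/16


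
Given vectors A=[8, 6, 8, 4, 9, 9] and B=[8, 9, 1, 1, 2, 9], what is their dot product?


Dot product = sum of element-wise products
A[0]*B[0] = 8*8 = 64
A[1]*B[1] = 6*9 = 54
A[2]*B[2] = 8*1 = 8
A[3]*B[3] = 4*1 = 4
A[4]*B[4] = 9*2 = 18
A[5]*B[5] = 9*9 = 81
Sum = 64 + 54 + 8 + 4 + 18 + 81 = 229

229


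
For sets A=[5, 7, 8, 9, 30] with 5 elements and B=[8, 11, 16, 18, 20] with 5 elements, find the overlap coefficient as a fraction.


A intersect B = [8]
|A intersect B| = 1
min(|A|, |B|) = min(5, 5) = 5
Overlap = 1 / 5 = 1/5

1/5


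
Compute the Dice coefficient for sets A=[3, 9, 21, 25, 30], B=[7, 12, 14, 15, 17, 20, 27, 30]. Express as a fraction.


A intersect B = [30]
|A intersect B| = 1
|A| = 5, |B| = 8
Dice = 2*1 / (5+8)
= 2 / 13 = 2/13

2/13


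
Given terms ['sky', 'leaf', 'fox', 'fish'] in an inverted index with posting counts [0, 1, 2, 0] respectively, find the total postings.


Summing posting list sizes:
'sky': 0 postings
'leaf': 1 postings
'fox': 2 postings
'fish': 0 postings
Total = 0 + 1 + 2 + 0 = 3

3


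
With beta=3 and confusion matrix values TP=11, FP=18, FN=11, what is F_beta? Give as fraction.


P = TP/(TP+FP) = 11/29 = 11/29
R = TP/(TP+FN) = 11/22 = 1/2
beta^2 = 3^2 = 9
(1 + beta^2) = 10
Numerator = (1+beta^2)*P*R = 55/29
Denominator = beta^2*P + R = 99/29 + 1/2 = 227/58
F_beta = 110/227

110/227


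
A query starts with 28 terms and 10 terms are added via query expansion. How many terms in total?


Original terms: 28
Expansion terms: 10
Total = 28 + 10 = 38

38


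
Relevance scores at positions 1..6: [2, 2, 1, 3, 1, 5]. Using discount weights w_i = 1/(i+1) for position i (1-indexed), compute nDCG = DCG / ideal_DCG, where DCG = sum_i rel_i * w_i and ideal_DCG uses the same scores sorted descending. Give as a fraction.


Position discount weights w_i = 1/(i+1) for i=1..6:
Weights = [1/2, 1/3, 1/4, 1/5, 1/6, 1/7]
Actual relevance: [2, 2, 1, 3, 1, 5]
DCG = 2/2 + 2/3 + 1/4 + 3/5 + 1/6 + 5/7 = 1427/420
Ideal relevance (sorted desc): [5, 3, 2, 2, 1, 1]
Ideal DCG = 5/2 + 3/3 + 2/4 + 2/5 + 1/6 + 1/7 = 989/210
nDCG = DCG / ideal_DCG = 1427/420 / 989/210 = 1427/1978

1427/1978


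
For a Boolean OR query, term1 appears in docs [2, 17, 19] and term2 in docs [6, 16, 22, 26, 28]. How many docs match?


Boolean OR: find union of posting lists
term1 docs: [2, 17, 19]
term2 docs: [6, 16, 22, 26, 28]
Union: [2, 6, 16, 17, 19, 22, 26, 28]
|union| = 8

8


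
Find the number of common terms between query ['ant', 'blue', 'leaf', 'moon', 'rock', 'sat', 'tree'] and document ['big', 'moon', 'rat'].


Query terms: ['ant', 'blue', 'leaf', 'moon', 'rock', 'sat', 'tree']
Document terms: ['big', 'moon', 'rat']
Common terms: ['moon']
Overlap count = 1

1


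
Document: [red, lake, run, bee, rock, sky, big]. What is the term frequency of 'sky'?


Document has 7 words
Scanning for 'sky':
Found at positions: [5]
Count = 1

1


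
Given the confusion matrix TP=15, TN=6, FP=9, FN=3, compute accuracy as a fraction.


Accuracy = (TP + TN) / (TP + TN + FP + FN)
TP + TN = 15 + 6 = 21
Total = 15 + 6 + 9 + 3 = 33
Accuracy = 21 / 33 = 7/11

7/11


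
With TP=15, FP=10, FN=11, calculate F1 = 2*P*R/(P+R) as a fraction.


F1 = 2 * P * R / (P + R)
P = TP/(TP+FP) = 15/25 = 3/5
R = TP/(TP+FN) = 15/26 = 15/26
2 * P * R = 2 * 3/5 * 15/26 = 9/13
P + R = 3/5 + 15/26 = 153/130
F1 = 9/13 / 153/130 = 10/17

10/17


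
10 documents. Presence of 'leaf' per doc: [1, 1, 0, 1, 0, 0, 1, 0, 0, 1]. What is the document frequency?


Checking each document for 'leaf':
Doc 1: present
Doc 2: present
Doc 3: absent
Doc 4: present
Doc 5: absent
Doc 6: absent
Doc 7: present
Doc 8: absent
Doc 9: absent
Doc 10: present
df = sum of presences = 1 + 1 + 0 + 1 + 0 + 0 + 1 + 0 + 0 + 1 = 5

5


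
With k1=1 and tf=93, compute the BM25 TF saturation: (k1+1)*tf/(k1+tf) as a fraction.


BM25 TF component = (k1+1)*tf / (k1+tf)
k1 = 1, tf = 93
Numerator = (1+1)*93 = 186
Denominator = 1 + 93 = 94
= 186/94 = 93/47

93/47


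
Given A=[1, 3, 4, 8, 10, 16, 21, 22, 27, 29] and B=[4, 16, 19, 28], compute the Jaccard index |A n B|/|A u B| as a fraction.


A intersect B = [4, 16]
|A intersect B| = 2
A union B = [1, 3, 4, 8, 10, 16, 19, 21, 22, 27, 28, 29]
|A union B| = 12
Jaccard = 2/12 = 1/6

1/6


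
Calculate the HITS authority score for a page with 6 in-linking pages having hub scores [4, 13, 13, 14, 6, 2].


Authority = sum of hub scores of in-linkers
In-link 1: hub score = 4
In-link 2: hub score = 13
In-link 3: hub score = 13
In-link 4: hub score = 14
In-link 5: hub score = 6
In-link 6: hub score = 2
Authority = 4 + 13 + 13 + 14 + 6 + 2 = 52

52


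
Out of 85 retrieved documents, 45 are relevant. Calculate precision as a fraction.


Precision = relevant_retrieved / total_retrieved
= 45 / 85
= 45 / (45 + 40)
= 9/17

9/17


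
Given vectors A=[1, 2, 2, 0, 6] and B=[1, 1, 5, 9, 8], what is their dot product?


Dot product = sum of element-wise products
A[0]*B[0] = 1*1 = 1
A[1]*B[1] = 2*1 = 2
A[2]*B[2] = 2*5 = 10
A[3]*B[3] = 0*9 = 0
A[4]*B[4] = 6*8 = 48
Sum = 1 + 2 + 10 + 0 + 48 = 61

61


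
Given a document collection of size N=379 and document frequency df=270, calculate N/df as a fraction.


IDF ratio = N / df
= 379 / 270
= 379/270

379/270


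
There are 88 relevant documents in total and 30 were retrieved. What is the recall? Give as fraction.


Recall = retrieved_relevant / total_relevant
= 30 / 88
= 30 / (30 + 58)
= 15/44

15/44


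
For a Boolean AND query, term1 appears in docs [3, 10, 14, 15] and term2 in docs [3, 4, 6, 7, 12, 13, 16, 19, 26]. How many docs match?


Boolean AND: find intersection of posting lists
term1 docs: [3, 10, 14, 15]
term2 docs: [3, 4, 6, 7, 12, 13, 16, 19, 26]
Intersection: [3]
|intersection| = 1

1


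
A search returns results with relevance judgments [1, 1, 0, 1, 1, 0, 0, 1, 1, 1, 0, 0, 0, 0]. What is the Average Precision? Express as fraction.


Computing P@k for each relevant position:
Position 1: relevant, P@1 = 1/1 = 1
Position 2: relevant, P@2 = 2/2 = 1
Position 3: not relevant
Position 4: relevant, P@4 = 3/4 = 3/4
Position 5: relevant, P@5 = 4/5 = 4/5
Position 6: not relevant
Position 7: not relevant
Position 8: relevant, P@8 = 5/8 = 5/8
Position 9: relevant, P@9 = 6/9 = 2/3
Position 10: relevant, P@10 = 7/10 = 7/10
Position 11: not relevant
Position 12: not relevant
Position 13: not relevant
Position 14: not relevant
Sum of P@k = 1 + 1 + 3/4 + 4/5 + 5/8 + 2/3 + 7/10 = 133/24
AP = 133/24 / 7 = 19/24

19/24


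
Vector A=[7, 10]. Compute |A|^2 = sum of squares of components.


|A|^2 = sum of squared components
A[0]^2 = 7^2 = 49
A[1]^2 = 10^2 = 100
Sum = 49 + 100 = 149

149


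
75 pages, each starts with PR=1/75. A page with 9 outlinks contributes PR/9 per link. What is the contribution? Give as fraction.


Initial PR = 1/75 = 1/75
Outlinks = 9
Contribution per link = PR / outlinks
= 1/75 / 9
= 1/675

1/675


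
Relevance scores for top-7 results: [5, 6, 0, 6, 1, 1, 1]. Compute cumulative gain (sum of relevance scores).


Cumulative Gain = sum of relevance scores
Position 1: rel=5, running sum=5
Position 2: rel=6, running sum=11
Position 3: rel=0, running sum=11
Position 4: rel=6, running sum=17
Position 5: rel=1, running sum=18
Position 6: rel=1, running sum=19
Position 7: rel=1, running sum=20
CG = 20

20


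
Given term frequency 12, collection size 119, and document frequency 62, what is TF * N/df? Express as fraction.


TF * (N/df)
= 12 * (119/62)
= 12 * 119/62
= 714/31

714/31


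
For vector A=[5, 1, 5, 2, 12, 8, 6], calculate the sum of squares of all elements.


|A|^2 = sum of squared components
A[0]^2 = 5^2 = 25
A[1]^2 = 1^2 = 1
A[2]^2 = 5^2 = 25
A[3]^2 = 2^2 = 4
A[4]^2 = 12^2 = 144
A[5]^2 = 8^2 = 64
A[6]^2 = 6^2 = 36
Sum = 25 + 1 + 25 + 4 + 144 + 64 + 36 = 299

299


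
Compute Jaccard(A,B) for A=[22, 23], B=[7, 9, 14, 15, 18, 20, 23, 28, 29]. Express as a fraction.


A intersect B = [23]
|A intersect B| = 1
A union B = [7, 9, 14, 15, 18, 20, 22, 23, 28, 29]
|A union B| = 10
Jaccard = 1/10 = 1/10

1/10


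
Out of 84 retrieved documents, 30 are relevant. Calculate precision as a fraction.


Precision = relevant_retrieved / total_retrieved
= 30 / 84
= 30 / (30 + 54)
= 5/14

5/14


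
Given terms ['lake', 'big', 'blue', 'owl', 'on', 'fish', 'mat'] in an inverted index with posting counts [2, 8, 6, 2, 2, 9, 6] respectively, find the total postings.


Summing posting list sizes:
'lake': 2 postings
'big': 8 postings
'blue': 6 postings
'owl': 2 postings
'on': 2 postings
'fish': 9 postings
'mat': 6 postings
Total = 2 + 8 + 6 + 2 + 2 + 9 + 6 = 35

35


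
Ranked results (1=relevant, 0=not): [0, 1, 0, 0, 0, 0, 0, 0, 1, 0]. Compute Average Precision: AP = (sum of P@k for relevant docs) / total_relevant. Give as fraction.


Computing P@k for each relevant position:
Position 1: not relevant
Position 2: relevant, P@2 = 1/2 = 1/2
Position 3: not relevant
Position 4: not relevant
Position 5: not relevant
Position 6: not relevant
Position 7: not relevant
Position 8: not relevant
Position 9: relevant, P@9 = 2/9 = 2/9
Position 10: not relevant
Sum of P@k = 1/2 + 2/9 = 13/18
AP = 13/18 / 2 = 13/36

13/36


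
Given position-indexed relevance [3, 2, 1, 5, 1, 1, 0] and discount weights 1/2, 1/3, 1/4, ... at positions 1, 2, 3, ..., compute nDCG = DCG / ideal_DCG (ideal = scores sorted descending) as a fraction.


Position discount weights w_i = 1/(i+1) for i=1..7:
Weights = [1/2, 1/3, 1/4, 1/5, 1/6, 1/7, 1/8]
Actual relevance: [3, 2, 1, 5, 1, 1, 0]
DCG = 3/2 + 2/3 + 1/4 + 5/5 + 1/6 + 1/7 + 0/8 = 313/84
Ideal relevance (sorted desc): [5, 3, 2, 1, 1, 1, 0]
Ideal DCG = 5/2 + 3/3 + 2/4 + 1/5 + 1/6 + 1/7 + 0/8 = 947/210
nDCG = DCG / ideal_DCG = 313/84 / 947/210 = 1565/1894

1565/1894


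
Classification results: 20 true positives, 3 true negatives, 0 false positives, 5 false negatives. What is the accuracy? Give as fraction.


Accuracy = (TP + TN) / (TP + TN + FP + FN)
TP + TN = 20 + 3 = 23
Total = 20 + 3 + 0 + 5 = 28
Accuracy = 23 / 28 = 23/28

23/28


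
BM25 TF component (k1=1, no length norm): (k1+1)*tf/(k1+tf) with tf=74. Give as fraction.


BM25 TF component = (k1+1)*tf / (k1+tf)
k1 = 1, tf = 74
Numerator = (1+1)*74 = 148
Denominator = 1 + 74 = 75
= 148/75 = 148/75

148/75


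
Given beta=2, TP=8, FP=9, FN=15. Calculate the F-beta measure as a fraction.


P = TP/(TP+FP) = 8/17 = 8/17
R = TP/(TP+FN) = 8/23 = 8/23
beta^2 = 2^2 = 4
(1 + beta^2) = 5
Numerator = (1+beta^2)*P*R = 320/391
Denominator = beta^2*P + R = 32/17 + 8/23 = 872/391
F_beta = 40/109

40/109


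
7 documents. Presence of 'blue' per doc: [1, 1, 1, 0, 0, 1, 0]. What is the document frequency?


Checking each document for 'blue':
Doc 1: present
Doc 2: present
Doc 3: present
Doc 4: absent
Doc 5: absent
Doc 6: present
Doc 7: absent
df = sum of presences = 1 + 1 + 1 + 0 + 0 + 1 + 0 = 4

4


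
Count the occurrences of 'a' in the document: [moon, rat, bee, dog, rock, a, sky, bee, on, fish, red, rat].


Document has 12 words
Scanning for 'a':
Found at positions: [5]
Count = 1

1


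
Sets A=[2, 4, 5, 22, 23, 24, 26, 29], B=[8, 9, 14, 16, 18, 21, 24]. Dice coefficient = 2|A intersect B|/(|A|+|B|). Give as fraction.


A intersect B = [24]
|A intersect B| = 1
|A| = 8, |B| = 7
Dice = 2*1 / (8+7)
= 2 / 15 = 2/15

2/15


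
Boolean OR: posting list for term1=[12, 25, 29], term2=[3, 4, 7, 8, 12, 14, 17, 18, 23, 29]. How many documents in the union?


Boolean OR: find union of posting lists
term1 docs: [12, 25, 29]
term2 docs: [3, 4, 7, 8, 12, 14, 17, 18, 23, 29]
Union: [3, 4, 7, 8, 12, 14, 17, 18, 23, 25, 29]
|union| = 11

11


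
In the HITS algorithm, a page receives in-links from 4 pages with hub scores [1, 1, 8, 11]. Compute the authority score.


Authority = sum of hub scores of in-linkers
In-link 1: hub score = 1
In-link 2: hub score = 1
In-link 3: hub score = 8
In-link 4: hub score = 11
Authority = 1 + 1 + 8 + 11 = 21

21


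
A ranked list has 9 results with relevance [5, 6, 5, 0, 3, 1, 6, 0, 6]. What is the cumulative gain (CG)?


Cumulative Gain = sum of relevance scores
Position 1: rel=5, running sum=5
Position 2: rel=6, running sum=11
Position 3: rel=5, running sum=16
Position 4: rel=0, running sum=16
Position 5: rel=3, running sum=19
Position 6: rel=1, running sum=20
Position 7: rel=6, running sum=26
Position 8: rel=0, running sum=26
Position 9: rel=6, running sum=32
CG = 32

32


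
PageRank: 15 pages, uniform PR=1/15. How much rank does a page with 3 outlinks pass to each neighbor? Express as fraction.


Initial PR = 1/15 = 1/15
Outlinks = 3
Contribution per link = PR / outlinks
= 1/15 / 3
= 1/45

1/45


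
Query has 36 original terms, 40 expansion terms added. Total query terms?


Original terms: 36
Expansion terms: 40
Total = 36 + 40 = 76

76


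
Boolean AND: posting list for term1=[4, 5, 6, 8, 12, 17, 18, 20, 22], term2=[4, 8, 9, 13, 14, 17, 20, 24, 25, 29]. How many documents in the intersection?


Boolean AND: find intersection of posting lists
term1 docs: [4, 5, 6, 8, 12, 17, 18, 20, 22]
term2 docs: [4, 8, 9, 13, 14, 17, 20, 24, 25, 29]
Intersection: [4, 8, 17, 20]
|intersection| = 4

4


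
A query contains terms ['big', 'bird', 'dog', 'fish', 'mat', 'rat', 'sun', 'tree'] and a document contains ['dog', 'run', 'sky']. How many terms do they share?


Query terms: ['big', 'bird', 'dog', 'fish', 'mat', 'rat', 'sun', 'tree']
Document terms: ['dog', 'run', 'sky']
Common terms: ['dog']
Overlap count = 1

1


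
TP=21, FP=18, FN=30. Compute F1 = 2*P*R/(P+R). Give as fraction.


F1 = 2 * P * R / (P + R)
P = TP/(TP+FP) = 21/39 = 7/13
R = TP/(TP+FN) = 21/51 = 7/17
2 * P * R = 2 * 7/13 * 7/17 = 98/221
P + R = 7/13 + 7/17 = 210/221
F1 = 98/221 / 210/221 = 7/15

7/15


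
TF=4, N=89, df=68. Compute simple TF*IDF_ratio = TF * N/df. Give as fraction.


TF * (N/df)
= 4 * (89/68)
= 4 * 89/68
= 89/17

89/17


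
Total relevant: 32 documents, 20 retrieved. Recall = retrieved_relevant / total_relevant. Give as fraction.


Recall = retrieved_relevant / total_relevant
= 20 / 32
= 20 / (20 + 12)
= 5/8

5/8


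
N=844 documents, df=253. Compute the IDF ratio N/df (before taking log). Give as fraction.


IDF ratio = N / df
= 844 / 253
= 844/253

844/253


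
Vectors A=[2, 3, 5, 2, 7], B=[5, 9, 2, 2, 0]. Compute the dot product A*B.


Dot product = sum of element-wise products
A[0]*B[0] = 2*5 = 10
A[1]*B[1] = 3*9 = 27
A[2]*B[2] = 5*2 = 10
A[3]*B[3] = 2*2 = 4
A[4]*B[4] = 7*0 = 0
Sum = 10 + 27 + 10 + 4 + 0 = 51

51


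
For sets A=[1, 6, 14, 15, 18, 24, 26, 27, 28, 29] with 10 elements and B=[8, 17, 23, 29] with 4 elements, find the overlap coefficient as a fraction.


A intersect B = [29]
|A intersect B| = 1
min(|A|, |B|) = min(10, 4) = 4
Overlap = 1 / 4 = 1/4

1/4


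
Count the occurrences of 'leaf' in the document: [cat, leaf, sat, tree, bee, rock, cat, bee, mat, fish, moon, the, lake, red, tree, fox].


Document has 16 words
Scanning for 'leaf':
Found at positions: [1]
Count = 1

1


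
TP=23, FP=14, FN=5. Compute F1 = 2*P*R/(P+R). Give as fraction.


F1 = 2 * P * R / (P + R)
P = TP/(TP+FP) = 23/37 = 23/37
R = TP/(TP+FN) = 23/28 = 23/28
2 * P * R = 2 * 23/37 * 23/28 = 529/518
P + R = 23/37 + 23/28 = 1495/1036
F1 = 529/518 / 1495/1036 = 46/65

46/65


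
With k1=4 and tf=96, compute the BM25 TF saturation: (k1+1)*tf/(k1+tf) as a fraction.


BM25 TF component = (k1+1)*tf / (k1+tf)
k1 = 4, tf = 96
Numerator = (4+1)*96 = 480
Denominator = 4 + 96 = 100
= 480/100 = 24/5

24/5


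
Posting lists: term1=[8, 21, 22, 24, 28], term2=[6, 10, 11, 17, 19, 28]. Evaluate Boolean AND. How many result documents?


Boolean AND: find intersection of posting lists
term1 docs: [8, 21, 22, 24, 28]
term2 docs: [6, 10, 11, 17, 19, 28]
Intersection: [28]
|intersection| = 1

1


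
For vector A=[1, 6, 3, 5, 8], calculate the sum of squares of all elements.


|A|^2 = sum of squared components
A[0]^2 = 1^2 = 1
A[1]^2 = 6^2 = 36
A[2]^2 = 3^2 = 9
A[3]^2 = 5^2 = 25
A[4]^2 = 8^2 = 64
Sum = 1 + 36 + 9 + 25 + 64 = 135

135


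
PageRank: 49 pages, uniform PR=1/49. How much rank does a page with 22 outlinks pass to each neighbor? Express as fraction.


Initial PR = 1/49 = 1/49
Outlinks = 22
Contribution per link = PR / outlinks
= 1/49 / 22
= 1/1078

1/1078


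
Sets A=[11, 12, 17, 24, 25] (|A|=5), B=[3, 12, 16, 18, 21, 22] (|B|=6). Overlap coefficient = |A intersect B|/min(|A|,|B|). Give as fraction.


A intersect B = [12]
|A intersect B| = 1
min(|A|, |B|) = min(5, 6) = 5
Overlap = 1 / 5 = 1/5

1/5


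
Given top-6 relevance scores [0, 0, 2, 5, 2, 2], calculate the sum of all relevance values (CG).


Cumulative Gain = sum of relevance scores
Position 1: rel=0, running sum=0
Position 2: rel=0, running sum=0
Position 3: rel=2, running sum=2
Position 4: rel=5, running sum=7
Position 5: rel=2, running sum=9
Position 6: rel=2, running sum=11
CG = 11

11


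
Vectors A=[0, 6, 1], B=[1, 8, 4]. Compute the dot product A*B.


Dot product = sum of element-wise products
A[0]*B[0] = 0*1 = 0
A[1]*B[1] = 6*8 = 48
A[2]*B[2] = 1*4 = 4
Sum = 0 + 48 + 4 = 52

52


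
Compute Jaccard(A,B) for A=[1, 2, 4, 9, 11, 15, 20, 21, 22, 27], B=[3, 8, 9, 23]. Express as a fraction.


A intersect B = [9]
|A intersect B| = 1
A union B = [1, 2, 3, 4, 8, 9, 11, 15, 20, 21, 22, 23, 27]
|A union B| = 13
Jaccard = 1/13 = 1/13

1/13


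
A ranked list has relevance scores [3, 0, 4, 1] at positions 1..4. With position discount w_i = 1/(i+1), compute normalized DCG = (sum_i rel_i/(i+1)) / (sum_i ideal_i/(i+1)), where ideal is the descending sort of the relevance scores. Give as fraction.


Position discount weights w_i = 1/(i+1) for i=1..4:
Weights = [1/2, 1/3, 1/4, 1/5]
Actual relevance: [3, 0, 4, 1]
DCG = 3/2 + 0/3 + 4/4 + 1/5 = 27/10
Ideal relevance (sorted desc): [4, 3, 1, 0]
Ideal DCG = 4/2 + 3/3 + 1/4 + 0/5 = 13/4
nDCG = DCG / ideal_DCG = 27/10 / 13/4 = 54/65

54/65


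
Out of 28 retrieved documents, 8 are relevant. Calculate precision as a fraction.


Precision = relevant_retrieved / total_retrieved
= 8 / 28
= 8 / (8 + 20)
= 2/7

2/7


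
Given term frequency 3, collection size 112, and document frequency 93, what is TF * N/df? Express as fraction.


TF * (N/df)
= 3 * (112/93)
= 3 * 112/93
= 112/31

112/31


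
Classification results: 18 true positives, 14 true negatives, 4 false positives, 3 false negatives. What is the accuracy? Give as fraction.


Accuracy = (TP + TN) / (TP + TN + FP + FN)
TP + TN = 18 + 14 = 32
Total = 18 + 14 + 4 + 3 = 39
Accuracy = 32 / 39 = 32/39

32/39


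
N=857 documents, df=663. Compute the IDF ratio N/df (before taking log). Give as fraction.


IDF ratio = N / df
= 857 / 663
= 857/663

857/663


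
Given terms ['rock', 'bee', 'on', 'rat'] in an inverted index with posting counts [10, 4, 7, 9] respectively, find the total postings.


Summing posting list sizes:
'rock': 10 postings
'bee': 4 postings
'on': 7 postings
'rat': 9 postings
Total = 10 + 4 + 7 + 9 = 30

30


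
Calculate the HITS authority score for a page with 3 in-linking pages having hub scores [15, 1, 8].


Authority = sum of hub scores of in-linkers
In-link 1: hub score = 15
In-link 2: hub score = 1
In-link 3: hub score = 8
Authority = 15 + 1 + 8 = 24

24


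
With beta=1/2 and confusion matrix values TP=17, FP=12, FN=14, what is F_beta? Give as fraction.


P = TP/(TP+FP) = 17/29 = 17/29
R = TP/(TP+FN) = 17/31 = 17/31
beta^2 = 1/2^2 = 1/4
(1 + beta^2) = 5/4
Numerator = (1+beta^2)*P*R = 1445/3596
Denominator = beta^2*P + R = 17/116 + 17/31 = 2499/3596
F_beta = 85/147

85/147


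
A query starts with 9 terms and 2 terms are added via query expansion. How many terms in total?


Original terms: 9
Expansion terms: 2
Total = 9 + 2 = 11

11


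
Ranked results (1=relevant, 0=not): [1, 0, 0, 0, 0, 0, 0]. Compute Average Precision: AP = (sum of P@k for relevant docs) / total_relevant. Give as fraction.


Computing P@k for each relevant position:
Position 1: relevant, P@1 = 1/1 = 1
Position 2: not relevant
Position 3: not relevant
Position 4: not relevant
Position 5: not relevant
Position 6: not relevant
Position 7: not relevant
Sum of P@k = 1 = 1
AP = 1 / 1 = 1

1


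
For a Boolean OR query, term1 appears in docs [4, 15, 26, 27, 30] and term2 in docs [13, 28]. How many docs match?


Boolean OR: find union of posting lists
term1 docs: [4, 15, 26, 27, 30]
term2 docs: [13, 28]
Union: [4, 13, 15, 26, 27, 28, 30]
|union| = 7

7


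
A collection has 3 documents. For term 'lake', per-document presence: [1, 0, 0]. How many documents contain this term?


Checking each document for 'lake':
Doc 1: present
Doc 2: absent
Doc 3: absent
df = sum of presences = 1 + 0 + 0 = 1

1


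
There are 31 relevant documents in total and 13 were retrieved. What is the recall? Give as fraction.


Recall = retrieved_relevant / total_relevant
= 13 / 31
= 13 / (13 + 18)
= 13/31

13/31


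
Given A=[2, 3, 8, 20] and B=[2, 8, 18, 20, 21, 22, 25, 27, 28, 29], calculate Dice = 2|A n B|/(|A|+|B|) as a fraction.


A intersect B = [2, 8, 20]
|A intersect B| = 3
|A| = 4, |B| = 10
Dice = 2*3 / (4+10)
= 6 / 14 = 3/7

3/7


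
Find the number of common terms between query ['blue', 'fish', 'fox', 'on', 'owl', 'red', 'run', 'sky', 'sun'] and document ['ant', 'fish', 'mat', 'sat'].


Query terms: ['blue', 'fish', 'fox', 'on', 'owl', 'red', 'run', 'sky', 'sun']
Document terms: ['ant', 'fish', 'mat', 'sat']
Common terms: ['fish']
Overlap count = 1

1


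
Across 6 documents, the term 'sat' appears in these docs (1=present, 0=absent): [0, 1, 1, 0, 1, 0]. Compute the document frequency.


Checking each document for 'sat':
Doc 1: absent
Doc 2: present
Doc 3: present
Doc 4: absent
Doc 5: present
Doc 6: absent
df = sum of presences = 0 + 1 + 1 + 0 + 1 + 0 = 3

3


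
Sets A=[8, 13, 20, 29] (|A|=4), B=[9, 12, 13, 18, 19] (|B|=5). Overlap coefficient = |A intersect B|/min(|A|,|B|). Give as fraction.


A intersect B = [13]
|A intersect B| = 1
min(|A|, |B|) = min(4, 5) = 4
Overlap = 1 / 4 = 1/4

1/4


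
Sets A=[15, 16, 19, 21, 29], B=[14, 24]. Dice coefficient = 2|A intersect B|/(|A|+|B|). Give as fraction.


A intersect B = []
|A intersect B| = 0
|A| = 5, |B| = 2
Dice = 2*0 / (5+2)
= 0 / 7 = 0

0


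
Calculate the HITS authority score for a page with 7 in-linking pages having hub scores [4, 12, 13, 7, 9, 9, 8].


Authority = sum of hub scores of in-linkers
In-link 1: hub score = 4
In-link 2: hub score = 12
In-link 3: hub score = 13
In-link 4: hub score = 7
In-link 5: hub score = 9
In-link 6: hub score = 9
In-link 7: hub score = 8
Authority = 4 + 12 + 13 + 7 + 9 + 9 + 8 = 62

62


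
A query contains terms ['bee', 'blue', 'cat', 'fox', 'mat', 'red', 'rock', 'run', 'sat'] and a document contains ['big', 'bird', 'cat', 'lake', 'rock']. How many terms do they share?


Query terms: ['bee', 'blue', 'cat', 'fox', 'mat', 'red', 'rock', 'run', 'sat']
Document terms: ['big', 'bird', 'cat', 'lake', 'rock']
Common terms: ['cat', 'rock']
Overlap count = 2

2


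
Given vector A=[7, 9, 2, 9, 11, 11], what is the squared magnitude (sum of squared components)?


|A|^2 = sum of squared components
A[0]^2 = 7^2 = 49
A[1]^2 = 9^2 = 81
A[2]^2 = 2^2 = 4
A[3]^2 = 9^2 = 81
A[4]^2 = 11^2 = 121
A[5]^2 = 11^2 = 121
Sum = 49 + 81 + 4 + 81 + 121 + 121 = 457

457


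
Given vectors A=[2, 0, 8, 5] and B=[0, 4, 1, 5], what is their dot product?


Dot product = sum of element-wise products
A[0]*B[0] = 2*0 = 0
A[1]*B[1] = 0*4 = 0
A[2]*B[2] = 8*1 = 8
A[3]*B[3] = 5*5 = 25
Sum = 0 + 0 + 8 + 25 = 33

33


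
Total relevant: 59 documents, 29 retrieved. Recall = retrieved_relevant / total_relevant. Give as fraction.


Recall = retrieved_relevant / total_relevant
= 29 / 59
= 29 / (29 + 30)
= 29/59

29/59


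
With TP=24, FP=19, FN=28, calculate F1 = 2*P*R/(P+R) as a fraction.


F1 = 2 * P * R / (P + R)
P = TP/(TP+FP) = 24/43 = 24/43
R = TP/(TP+FN) = 24/52 = 6/13
2 * P * R = 2 * 24/43 * 6/13 = 288/559
P + R = 24/43 + 6/13 = 570/559
F1 = 288/559 / 570/559 = 48/95

48/95


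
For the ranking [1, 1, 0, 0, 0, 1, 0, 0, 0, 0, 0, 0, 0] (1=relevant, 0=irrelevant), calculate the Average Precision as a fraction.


Computing P@k for each relevant position:
Position 1: relevant, P@1 = 1/1 = 1
Position 2: relevant, P@2 = 2/2 = 1
Position 3: not relevant
Position 4: not relevant
Position 5: not relevant
Position 6: relevant, P@6 = 3/6 = 1/2
Position 7: not relevant
Position 8: not relevant
Position 9: not relevant
Position 10: not relevant
Position 11: not relevant
Position 12: not relevant
Position 13: not relevant
Sum of P@k = 1 + 1 + 1/2 = 5/2
AP = 5/2 / 3 = 5/6

5/6


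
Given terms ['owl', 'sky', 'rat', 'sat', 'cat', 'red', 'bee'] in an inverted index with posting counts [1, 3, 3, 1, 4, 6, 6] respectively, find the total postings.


Summing posting list sizes:
'owl': 1 postings
'sky': 3 postings
'rat': 3 postings
'sat': 1 postings
'cat': 4 postings
'red': 6 postings
'bee': 6 postings
Total = 1 + 3 + 3 + 1 + 4 + 6 + 6 = 24

24


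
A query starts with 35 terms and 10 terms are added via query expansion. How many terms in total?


Original terms: 35
Expansion terms: 10
Total = 35 + 10 = 45

45


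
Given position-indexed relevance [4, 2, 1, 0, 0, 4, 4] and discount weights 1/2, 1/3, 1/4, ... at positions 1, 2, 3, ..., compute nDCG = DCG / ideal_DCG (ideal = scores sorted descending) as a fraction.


Position discount weights w_i = 1/(i+1) for i=1..7:
Weights = [1/2, 1/3, 1/4, 1/5, 1/6, 1/7, 1/8]
Actual relevance: [4, 2, 1, 0, 0, 4, 4]
DCG = 4/2 + 2/3 + 1/4 + 0/5 + 0/6 + 4/7 + 4/8 = 335/84
Ideal relevance (sorted desc): [4, 4, 4, 2, 1, 0, 0]
Ideal DCG = 4/2 + 4/3 + 4/4 + 2/5 + 1/6 + 0/7 + 0/8 = 49/10
nDCG = DCG / ideal_DCG = 335/84 / 49/10 = 1675/2058

1675/2058


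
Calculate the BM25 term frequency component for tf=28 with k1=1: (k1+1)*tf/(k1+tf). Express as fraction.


BM25 TF component = (k1+1)*tf / (k1+tf)
k1 = 1, tf = 28
Numerator = (1+1)*28 = 56
Denominator = 1 + 28 = 29
= 56/29 = 56/29

56/29


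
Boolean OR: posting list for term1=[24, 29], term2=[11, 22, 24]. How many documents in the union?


Boolean OR: find union of posting lists
term1 docs: [24, 29]
term2 docs: [11, 22, 24]
Union: [11, 22, 24, 29]
|union| = 4

4


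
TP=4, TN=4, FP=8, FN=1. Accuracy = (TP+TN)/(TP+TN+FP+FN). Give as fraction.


Accuracy = (TP + TN) / (TP + TN + FP + FN)
TP + TN = 4 + 4 = 8
Total = 4 + 4 + 8 + 1 = 17
Accuracy = 8 / 17 = 8/17

8/17


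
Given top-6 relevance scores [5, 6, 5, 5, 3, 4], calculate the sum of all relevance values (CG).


Cumulative Gain = sum of relevance scores
Position 1: rel=5, running sum=5
Position 2: rel=6, running sum=11
Position 3: rel=5, running sum=16
Position 4: rel=5, running sum=21
Position 5: rel=3, running sum=24
Position 6: rel=4, running sum=28
CG = 28

28


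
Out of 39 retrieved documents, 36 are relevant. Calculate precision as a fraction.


Precision = relevant_retrieved / total_retrieved
= 36 / 39
= 36 / (36 + 3)
= 12/13

12/13
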